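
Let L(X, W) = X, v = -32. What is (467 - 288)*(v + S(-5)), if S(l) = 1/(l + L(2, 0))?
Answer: -17363/3 ≈ -5787.7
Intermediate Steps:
S(l) = 1/(2 + l) (S(l) = 1/(l + 2) = 1/(2 + l))
(467 - 288)*(v + S(-5)) = (467 - 288)*(-32 + 1/(2 - 5)) = 179*(-32 + 1/(-3)) = 179*(-32 - ⅓) = 179*(-97/3) = -17363/3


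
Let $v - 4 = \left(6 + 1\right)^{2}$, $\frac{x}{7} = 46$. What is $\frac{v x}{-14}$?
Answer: $-1219$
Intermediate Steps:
$x = 322$ ($x = 7 \cdot 46 = 322$)
$v = 53$ ($v = 4 + \left(6 + 1\right)^{2} = 4 + 7^{2} = 4 + 49 = 53$)
$\frac{v x}{-14} = \frac{53 \cdot 322}{-14} = 17066 \left(- \frac{1}{14}\right) = -1219$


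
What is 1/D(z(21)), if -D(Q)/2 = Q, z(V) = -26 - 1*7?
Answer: 1/66 ≈ 0.015152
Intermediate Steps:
z(V) = -33 (z(V) = -26 - 7 = -33)
D(Q) = -2*Q
1/D(z(21)) = 1/(-2*(-33)) = 1/66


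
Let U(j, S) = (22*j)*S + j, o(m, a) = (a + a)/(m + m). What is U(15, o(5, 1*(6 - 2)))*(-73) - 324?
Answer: -20691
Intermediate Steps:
o(m, a) = a/m (o(m, a) = (2*a)/((2*m)) = (2*a)*(1/(2*m)) = a/m)
U(j, S) = j + 22*S*j (U(j, S) = 22*S*j + j = j + 22*S*j)
U(15, o(5, 1*(6 - 2)))*(-73) - 324 = (15*(1 + 22*((1*(6 - 2))/5)))*(-73) - 324 = (15*(1 + 22*((1*4)*(⅕))))*(-73) - 324 = (15*(1 + 22*(4*(⅕))))*(-73) - 324 = (15*(1 + 22*(⅘)))*(-73) - 324 = (15*(1 + 88/5))*(-73) - 324 = (15*(93/5))*(-73) - 324 = 279*(-73) - 324 = -20367 - 324 = -20691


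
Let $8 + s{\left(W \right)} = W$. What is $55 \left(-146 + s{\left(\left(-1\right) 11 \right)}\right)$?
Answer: $-9075$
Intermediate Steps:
$s{\left(W \right)} = -8 + W$
$55 \left(-146 + s{\left(\left(-1\right) 11 \right)}\right) = 55 \left(-146 - 19\right) = 55 \left(-165\right) = -9075$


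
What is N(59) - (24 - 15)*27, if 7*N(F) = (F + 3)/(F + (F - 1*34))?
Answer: -71411/294 ≈ -242.89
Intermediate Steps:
N(F) = (3 + F)/(7*(-34 + 2*F)) (N(F) = ((F + 3)/(F + (F - 1*34)))/7 = ((3 + F)/(F + (F - 34)))/7 = ((3 + F)/(F + (-34 + F)))/7 = ((3 + F)/(-34 + 2*F))/7 = (3 + F)/(7*(-34 + 2*F)))
N(59) - (24 - 15)*27 = (3 + 59)/(14*(-17 + 59)) - (24 - 15)*27 = (1/14)*62/42 - 9*27 = (1/14)*(1/42)*62 - 1*243 = 31/294 - 243 = -71411/294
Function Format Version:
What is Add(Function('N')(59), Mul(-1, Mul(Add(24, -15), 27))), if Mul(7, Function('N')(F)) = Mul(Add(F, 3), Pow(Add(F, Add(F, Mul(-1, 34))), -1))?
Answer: Rational(-71411, 294) ≈ -242.89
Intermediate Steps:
Function('N')(F) = Mul(Rational(1, 7), Pow(Add(-34, Mul(2, F)), -1), Add(3, F)) (Function('N')(F) = Mul(Rational(1, 7), Mul(Add(F, 3), Pow(Add(F, Add(F, Mul(-1, 34))), -1))) = Mul(Rational(1, 7), Mul(Add(3, F), Pow(Add(F, Add(F, -34)), -1))) = Mul(Rational(1, 7), Mul(Add(3, F), Pow(Add(F, Add(-34, F)), -1))) = Mul(Rational(1, 7), Mul(Add(3, F), Pow(Add(-34, Mul(2, F)), -1))) = Mul(Rational(1, 7), Mul(Pow(Add(-34, Mul(2, F)), -1), Add(3, F))) = Mul(Rational(1, 7), Pow(Add(-34, Mul(2, F)), -1), Add(3, F)))
Add(Function('N')(59), Mul(-1, Mul(Add(24, -15), 27))) = Add(Mul(Rational(1, 14), Pow(Add(-17, 59), -1), Add(3, 59)), Mul(-1, Mul(Add(24, -15), 27))) = Add(Mul(Rational(1, 14), Pow(42, -1), 62), Mul(-1, Mul(9, 27))) = Add(Mul(Rational(1, 14), Rational(1, 42), 62), Mul(-1, 243)) = Add(Rational(31, 294), -243) = Rational(-71411, 294)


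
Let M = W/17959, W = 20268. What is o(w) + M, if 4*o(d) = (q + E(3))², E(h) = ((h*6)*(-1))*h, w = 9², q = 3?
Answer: 46792431/71836 ≈ 651.38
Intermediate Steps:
w = 81
E(h) = -6*h² (E(h) = ((6*h)*(-1))*h = (-6*h)*h = -6*h²)
o(d) = 2601/4 (o(d) = (3 - 6*3²)²/4 = (3 - 6*9)²/4 = (3 - 54)²/4 = (¼)*(-51)² = (¼)*2601 = 2601/4)
M = 20268/17959 ≈ 1.1286
o(w) + M = 2601/4 + 20268/17959 = 46792431/71836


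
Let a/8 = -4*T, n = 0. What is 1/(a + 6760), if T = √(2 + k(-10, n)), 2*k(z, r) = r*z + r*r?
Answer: 845/5711944 + √2/1427986 ≈ 0.00014893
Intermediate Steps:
k(z, r) = r²/2 + r*z/2 (k(z, r) = (r*z + r*r)/2 = (r*z + r²)/2 = (r² + r*z)/2 = r²/2 + r*z/2)
T = √2 (T = √(2 + (½)*0*(0 - 10)) = √(2 + (½)*0*(-10)) = √(2 + 0) = √2 ≈ 1.4142)
a = -32*√2 (a = 8*(-4*√2) = -32*√2 ≈ -45.255)
1/(a + 6760) = 1/(-32*√2 + 6760) = 1/(6760 - 32*√2)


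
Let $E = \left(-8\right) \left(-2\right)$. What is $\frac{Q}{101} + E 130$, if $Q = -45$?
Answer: $\frac{210035}{101} \approx 2079.6$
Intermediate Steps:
$E = 16$
$\frac{Q}{101} + E 130 = - \frac{45}{101} + 16 \cdot 130 = \left(-45\right) \frac{1}{101} + 2080 = - \frac{45}{101} + 2080 = \frac{210035}{101}$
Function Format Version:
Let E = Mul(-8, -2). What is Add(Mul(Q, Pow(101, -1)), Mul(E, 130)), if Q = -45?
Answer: Rational(210035, 101) ≈ 2079.6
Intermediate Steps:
E = 16
Add(Mul(Q, Pow(101, -1)), Mul(E, 130)) = Add(Mul(-45, Pow(101, -1)), Mul(16, 130)) = Add(Mul(-45, Rational(1, 101)), 2080) = Add(Rational(-45, 101), 2080) = Rational(210035, 101)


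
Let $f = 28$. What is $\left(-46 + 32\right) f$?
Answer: $-392$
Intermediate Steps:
$\left(-46 + 32\right) f = \left(-46 + 32\right) 28 = \left(-14\right) 28 = -392$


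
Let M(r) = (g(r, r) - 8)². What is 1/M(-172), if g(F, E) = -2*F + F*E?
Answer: 1/895206400 ≈ 1.1171e-9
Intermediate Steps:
g(F, E) = -2*F + E*F
M(r) = (-8 + r*(-2 + r))² (M(r) = (r*(-2 + r) - 8)² = (-8 + r*(-2 + r))²)
1/M(-172) = 1/((-8 - 172*(-2 - 172))²) = 1/((-8 - 172*(-174))²) = 1/((-8 + 29928)²) = 1/(29920²) = 1/895206400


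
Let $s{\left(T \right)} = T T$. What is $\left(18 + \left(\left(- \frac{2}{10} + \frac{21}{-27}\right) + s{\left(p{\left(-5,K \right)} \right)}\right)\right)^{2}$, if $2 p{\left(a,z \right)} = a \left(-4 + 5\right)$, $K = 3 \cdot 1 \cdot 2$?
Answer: $\frac{17547721}{32400} \approx 541.6$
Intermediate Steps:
$K = 6$ ($K = 3 \cdot 2 = 6$)
$p{\left(a,z \right)} = \frac{a}{2}$ ($p{\left(a,z \right)} = \frac{a \left(-4 + 5\right)}{2} = \frac{a 1}{2} = \frac{a}{2}$)
$s{\left(T \right)} = T^{2}$
$\left(18 + \left(\left(- \frac{2}{10} + \frac{21}{-27}\right) + s{\left(p{\left(-5,K \right)} \right)}\right)\right)^{2} = \left(18 + \left(\left(- \frac{2}{10} + \frac{21}{-27}\right) + \left(\frac{1}{2} \left(-5\right)\right)^{2}\right)\right)^{2} = \left(18 + \left(\left(\left(-2\right) \frac{1}{10} + 21 \left(- \frac{1}{27}\right)\right) + \left(- \frac{5}{2}\right)^{2}\right)\right)^{2} = \left(18 + \left(\left(- \frac{1}{5} - \frac{7}{9}\right) + \frac{25}{4}\right)\right)^{2} = \left(18 + \left(- \frac{44}{45} + \frac{25}{4}\right)\right)^{2} = \left(18 + \frac{949}{180}\right)^{2} = \left(\frac{4189}{180}\right)^{2} = \frac{17547721}{32400}$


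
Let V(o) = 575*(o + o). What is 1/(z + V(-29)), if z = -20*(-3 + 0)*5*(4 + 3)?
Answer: -1/31250 ≈ -3.2000e-5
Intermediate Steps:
V(o) = 1150*o (V(o) = 575*(2*o) = 1150*o)
z = 2100 (z = -(-60)*5*7 = -(-60)*35 = -20*(-105) = 2100)
1/(z + V(-29)) = 1/(2100 + 1150*(-29)) = 1/(2100 - 33350) = 1/(-31250) = -1/31250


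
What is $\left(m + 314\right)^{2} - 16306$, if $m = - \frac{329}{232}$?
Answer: $\frac{4381351217}{53824} \approx 81402.0$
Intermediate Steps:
$m = - \frac{329}{232}$ ($m = \left(-329\right) \frac{1}{232} = - \frac{329}{232} \approx -1.4181$)
$\left(m + 314\right)^{2} - 16306 = \left(- \frac{329}{232} + 314\right)^{2} - 16306 = \left(\frac{72519}{232}\right)^{2} - 16306 = \frac{5259005361}{53824} - 16306 = \frac{4381351217}{53824}$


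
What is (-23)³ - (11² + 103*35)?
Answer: -15893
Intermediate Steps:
(-23)³ - (11² + 103*35) = -12167 - (121 + 3605) = -12167 - 1*3726 = -12167 - 3726 = -15893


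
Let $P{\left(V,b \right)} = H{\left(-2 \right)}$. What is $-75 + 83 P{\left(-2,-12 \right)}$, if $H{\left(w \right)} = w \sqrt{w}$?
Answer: $-75 - 166 i \sqrt{2} \approx -75.0 - 234.76 i$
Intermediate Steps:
$H{\left(w \right)} = w^{\frac{3}{2}}$
$P{\left(V,b \right)} = - 2 i \sqrt{2}$ ($P{\left(V,b \right)} = \left(-2\right)^{\frac{3}{2}} = - 2 i \sqrt{2}$)
$-75 + 83 P{\left(-2,-12 \right)} = -75 + 83 \left(- 2 i \sqrt{2}\right) = -75 - 166 i \sqrt{2}$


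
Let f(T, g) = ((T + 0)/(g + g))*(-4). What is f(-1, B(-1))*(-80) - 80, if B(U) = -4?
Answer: -40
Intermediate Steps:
f(T, g) = -2*T/g (f(T, g) = (T/((2*g)))*(-4) = (T*(1/(2*g)))*(-4) = (T/(2*g))*(-4) = -2*T/g)
f(-1, B(-1))*(-80) - 80 = -2*(-1)/(-4)*(-80) - 80 = -2*(-1)*(-1/4)*(-80) - 80 = -1/2*(-80) - 80 = 40 - 80 = -40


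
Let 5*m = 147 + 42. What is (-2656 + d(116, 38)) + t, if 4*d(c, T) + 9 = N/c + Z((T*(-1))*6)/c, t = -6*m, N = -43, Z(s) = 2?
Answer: -6693521/2320 ≈ -2885.1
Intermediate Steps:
m = 189/5 (m = (147 + 42)/5 = (⅕)*189 = 189/5 ≈ 37.800)
t = -1134/5 (t = -6*189/5 = -1134/5 ≈ -226.80)
d(c, T) = -9/4 - 41/(4*c) (d(c, T) = -9/4 + (-43/c + 2/c)/4 = -9/4 + (-41/c)/4 = -9/4 - 41/(4*c))
(-2656 + d(116, 38)) + t = (-2656 + (¼)*(-41 - 9*116)/116) - 1134/5 = (-2656 + (¼)*(1/116)*(-41 - 1044)) - 1134/5 = (-2656 + (¼)*(1/116)*(-1085)) - 1134/5 = (-2656 - 1085/464) - 1134/5 = -1233469/464 - 1134/5 = -6693521/2320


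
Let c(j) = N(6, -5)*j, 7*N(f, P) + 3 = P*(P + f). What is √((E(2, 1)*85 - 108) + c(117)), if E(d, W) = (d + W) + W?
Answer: 4*√301/7 ≈ 9.9139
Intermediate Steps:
N(f, P) = -3/7 + P*(P + f)/7 (N(f, P) = -3/7 + (P*(P + f))/7 = -3/7 + P*(P + f)/7)
E(d, W) = d + 2*W (E(d, W) = (W + d) + W = d + 2*W)
c(j) = -8*j/7 (c(j) = (-3/7 + (⅐)*(-5)² + (⅐)*(-5)*6)*j = (-3/7 + (⅐)*25 - 30/7)*j = (-3/7 + 25/7 - 30/7)*j = -8*j/7)
√((E(2, 1)*85 - 108) + c(117)) = √(((2 + 2*1)*85 - 108) - 8/7*117) = √(((2 + 2)*85 - 108) - 936/7) = √((4*85 - 108) - 936/7) = √((340 - 108) - 936/7) = √(232 - 936/7) = √(688/7) = 4*√301/7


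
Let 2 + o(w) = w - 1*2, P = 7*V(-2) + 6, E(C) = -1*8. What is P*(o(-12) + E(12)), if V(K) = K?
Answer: 192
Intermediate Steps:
E(C) = -8
P = -8 (P = 7*(-2) + 6 = -14 + 6 = -8)
o(w) = -4 + w (o(w) = -2 + (w - 1*2) = -2 + (w - 2) = -2 + (-2 + w) = -4 + w)
P*(o(-12) + E(12)) = -8*((-4 - 12) - 8) = -8*(-16 - 8) = -8*(-24) = 192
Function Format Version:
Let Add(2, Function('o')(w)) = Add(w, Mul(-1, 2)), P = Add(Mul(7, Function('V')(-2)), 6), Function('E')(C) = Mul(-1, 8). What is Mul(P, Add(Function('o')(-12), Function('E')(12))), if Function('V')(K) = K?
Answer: 192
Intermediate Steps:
Function('E')(C) = -8
P = -8 (P = Add(Mul(7, -2), 6) = Add(-14, 6) = -8)
Function('o')(w) = Add(-4, w) (Function('o')(w) = Add(-2, Add(w, Mul(-1, 2))) = Add(-2, Add(w, -2)) = Add(-2, Add(-2, w)) = Add(-4, w))
Mul(P, Add(Function('o')(-12), Function('E')(12))) = Mul(-8, Add(Add(-4, -12), -8)) = Mul(-8, Add(-16, -8)) = Mul(-8, -24) = 192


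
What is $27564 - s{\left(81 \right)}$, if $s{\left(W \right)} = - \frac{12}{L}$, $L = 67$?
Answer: $\frac{1846800}{67} \approx 27564.0$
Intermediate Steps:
$s{\left(W \right)} = - \frac{12}{67}$
$27564 - s{\left(81 \right)} = 27564 - - \frac{12}{67} = 27564 + \frac{12}{67} = \frac{1846800}{67}$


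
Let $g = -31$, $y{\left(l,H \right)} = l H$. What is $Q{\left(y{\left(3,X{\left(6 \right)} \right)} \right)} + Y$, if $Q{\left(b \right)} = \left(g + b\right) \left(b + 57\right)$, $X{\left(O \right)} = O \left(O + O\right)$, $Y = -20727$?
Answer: $29778$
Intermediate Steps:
$X{\left(O \right)} = 2 O^{2}$ ($X{\left(O \right)} = O 2 O = 2 O^{2}$)
$y{\left(l,H \right)} = H l$
$Q{\left(b \right)} = \left(-31 + b\right) \left(57 + b\right)$ ($Q{\left(b \right)} = \left(-31 + b\right) \left(b + 57\right) = \left(-31 + b\right) \left(57 + b\right)$)
$Q{\left(y{\left(3,X{\left(6 \right)} \right)} \right)} + Y = \left(-1767 + \left(2 \cdot 6^{2} \cdot 3\right)^{2} + 26 \cdot 2 \cdot 6^{2} \cdot 3\right) - 20727 = \left(-1767 + \left(2 \cdot 36 \cdot 3\right)^{2} + 26 \cdot 2 \cdot 36 \cdot 3\right) - 20727 = \left(-1767 + \left(72 \cdot 3\right)^{2} + 26 \cdot 72 \cdot 3\right) - 20727 = \left(-1767 + 216^{2} + 26 \cdot 216\right) - 20727 = \left(-1767 + 46656 + 5616\right) - 20727 = 50505 - 20727 = 29778$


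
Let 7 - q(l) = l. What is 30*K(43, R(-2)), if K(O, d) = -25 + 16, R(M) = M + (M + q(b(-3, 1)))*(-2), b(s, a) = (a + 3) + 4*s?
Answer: -270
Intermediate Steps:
b(s, a) = 3 + a + 4*s (b(s, a) = (3 + a) + 4*s = 3 + a + 4*s)
q(l) = 7 - l
R(M) = -30 - M (R(M) = M + (M + (7 - (3 + 1 + 4*(-3))))*(-2) = M + (M + (7 - (3 + 1 - 12)))*(-2) = M + (M + (7 - 1*(-8)))*(-2) = M + (M + (7 + 8))*(-2) = M + (M + 15)*(-2) = M + (15 + M)*(-2) = M + (-30 - 2*M) = -30 - M)
K(O, d) = -9
30*K(43, R(-2)) = 30*(-9) = -270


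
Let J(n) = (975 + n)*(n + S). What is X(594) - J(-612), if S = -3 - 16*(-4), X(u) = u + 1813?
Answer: 202420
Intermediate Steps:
X(u) = 1813 + u
S = 61 (S = -3 + 64 = 61)
J(n) = (61 + n)*(975 + n) (J(n) = (975 + n)*(n + 61) = (975 + n)*(61 + n) = (61 + n)*(975 + n))
X(594) - J(-612) = (1813 + 594) - (59475 + (-612)**2 + 1036*(-612)) = 2407 - (59475 + 374544 - 634032) = 2407 - 1*(-200013) = 2407 + 200013 = 202420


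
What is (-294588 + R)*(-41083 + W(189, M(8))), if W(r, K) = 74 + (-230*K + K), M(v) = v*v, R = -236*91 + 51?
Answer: 17590863645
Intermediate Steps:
R = -21425 (R = -21476 + 51 = -21425)
M(v) = v²
W(r, K) = 74 - 229*K
(-294588 + R)*(-41083 + W(189, M(8))) = (-294588 - 21425)*(-41083 + (74 - 229*8²)) = -316013*(-41083 + (74 - 229*64)) = -316013*(-41083 + (74 - 14656)) = -316013*(-41083 - 14582) = -316013*(-55665) = 17590863645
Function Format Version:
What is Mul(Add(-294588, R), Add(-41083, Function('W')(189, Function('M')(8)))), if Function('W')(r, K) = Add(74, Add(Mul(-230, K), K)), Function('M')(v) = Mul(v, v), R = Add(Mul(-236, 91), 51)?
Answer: 17590863645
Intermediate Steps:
R = -21425 (R = Add(-21476, 51) = -21425)
Function('M')(v) = Pow(v, 2)
Function('W')(r, K) = Add(74, Mul(-229, K))
Mul(Add(-294588, R), Add(-41083, Function('W')(189, Function('M')(8)))) = Mul(Add(-294588, -21425), Add(-41083, Add(74, Mul(-229, Pow(8, 2))))) = Mul(-316013, Add(-41083, Add(74, Mul(-229, 64)))) = Mul(-316013, Add(-41083, Add(74, -14656))) = Mul(-316013, Add(-41083, -14582)) = Mul(-316013, -55665) = 17590863645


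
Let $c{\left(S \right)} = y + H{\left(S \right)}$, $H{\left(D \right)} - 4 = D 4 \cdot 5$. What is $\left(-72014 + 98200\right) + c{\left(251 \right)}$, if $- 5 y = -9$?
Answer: $\frac{156059}{5} \approx 31212.0$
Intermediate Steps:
$y = \frac{9}{5}$ ($y = \left(- \frac{1}{5}\right) \left(-9\right) = \frac{9}{5} \approx 1.8$)
$H{\left(D \right)} = 4 + 20 D$ ($H{\left(D \right)} = 4 + D 4 \cdot 5 = 4 + 4 D 5 = 4 + 20 D$)
$c{\left(S \right)} = \frac{29}{5} + 20 S$ ($c{\left(S \right)} = \frac{9}{5} + \left(4 + 20 S\right) = \frac{29}{5} + 20 S$)
$\left(-72014 + 98200\right) + c{\left(251 \right)} = \left(-72014 + 98200\right) + \left(\frac{29}{5} + 20 \cdot 251\right) = 26186 + \left(\frac{29}{5} + 5020\right) = 26186 + \frac{25129}{5} = \frac{156059}{5}$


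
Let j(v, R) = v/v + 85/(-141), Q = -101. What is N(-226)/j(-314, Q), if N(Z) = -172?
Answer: -6063/14 ≈ -433.07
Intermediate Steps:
j(v, R) = 56/141 (j(v, R) = 1 + 85*(-1/141) = 1 - 85/141 = 56/141)
N(-226)/j(-314, Q) = -172/56/141 = -172*141/56 = -6063/14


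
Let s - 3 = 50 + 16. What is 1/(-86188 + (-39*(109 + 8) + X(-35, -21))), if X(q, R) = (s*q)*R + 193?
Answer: -1/39843 ≈ -2.5099e-5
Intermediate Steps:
s = 69 (s = 3 + (50 + 16) = 3 + 66 = 69)
X(q, R) = 193 + 69*R*q (X(q, R) = (69*q)*R + 193 = 69*R*q + 193 = 193 + 69*R*q)
1/(-86188 + (-39*(109 + 8) + X(-35, -21))) = 1/(-86188 + (-39*(109 + 8) + (193 + 69*(-21)*(-35)))) = 1/(-86188 + (-39*117 + (193 + 50715))) = 1/(-86188 + (-4563 + 50908)) = 1/(-86188 + 46345) = 1/(-39843) = -1/39843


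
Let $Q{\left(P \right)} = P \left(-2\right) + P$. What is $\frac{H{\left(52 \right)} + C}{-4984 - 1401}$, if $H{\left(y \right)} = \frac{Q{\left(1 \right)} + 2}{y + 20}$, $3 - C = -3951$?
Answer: $- \frac{284689}{459720} \approx -0.61927$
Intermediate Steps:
$C = 3954$ ($C = 3 - -3951 = 3 + 3951 = 3954$)
$Q{\left(P \right)} = - P$ ($Q{\left(P \right)} = - 2 P + P = - P$)
$H{\left(y \right)} = \frac{1}{20 + y}$ ($H{\left(y \right)} = \frac{\left(-1\right) 1 + 2}{y + 20} = \frac{-1 + 2}{20 + y} = 1 \frac{1}{20 + y} = \frac{1}{20 + y}$)
$\frac{H{\left(52 \right)} + C}{-4984 - 1401} = \frac{\frac{1}{20 + 52} + 3954}{-4984 - 1401} = \frac{\frac{1}{72} + 3954}{-6385} = \left(\frac{1}{72} + 3954\right) \left(- \frac{1}{6385}\right) = \frac{284689}{72} \left(- \frac{1}{6385}\right) = - \frac{284689}{459720}$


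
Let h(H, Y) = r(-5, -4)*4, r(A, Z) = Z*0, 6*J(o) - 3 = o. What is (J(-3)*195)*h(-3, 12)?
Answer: 0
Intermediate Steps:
J(o) = ½ + o/6
r(A, Z) = 0
h(H, Y) = 0 (h(H, Y) = 0*4 = 0)
(J(-3)*195)*h(-3, 12) = ((½ + (⅙)*(-3))*195)*0 = ((½ - ½)*195)*0 = (0*195)*0 = 0*0 = 0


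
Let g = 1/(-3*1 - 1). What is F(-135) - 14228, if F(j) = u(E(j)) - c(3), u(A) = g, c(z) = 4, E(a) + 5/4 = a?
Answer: -56929/4 ≈ -14232.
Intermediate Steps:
E(a) = -5/4 + a
g = -1/4 (g = 1/(-3 - 1) = 1/(-4) = -1/4 ≈ -0.25000)
u(A) = -1/4
F(j) = -17/4 (F(j) = -1/4 - 1*4 = -1/4 - 4 = -17/4)
F(-135) - 14228 = -17/4 - 14228 = -56929/4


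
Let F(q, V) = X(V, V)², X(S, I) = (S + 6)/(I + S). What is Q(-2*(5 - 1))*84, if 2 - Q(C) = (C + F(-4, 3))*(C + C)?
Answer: -7560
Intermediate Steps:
X(S, I) = (6 + S)/(I + S)
F(q, V) = (6 + V)²/(4*V²) (F(q, V) = ((6 + V)/(V + V))² = ((6 + V)/((2*V)))² = ((1/(2*V))*(6 + V))² = ((6 + V)/(2*V))² = (6 + V)²/(4*V²))
Q(C) = 2 - 2*C*(9/4 + C) (Q(C) = 2 - (C + (¼)*(6 + 3)²/3²)*(C + C) = 2 - (C + (¼)*(⅑)*9²)*2*C = 2 - (C + (¼)*(⅑)*81)*2*C = 2 - (C + 9/4)*2*C = 2 - (9/4 + C)*2*C = 2 - 2*C*(9/4 + C))
Q(-2*(5 - 1))*84 = (2 - 2*4*(5 - 1)² - (-9)*(5 - 1))*84 = (2 - 2*(-2*4)² - (-9)*4)*84 = (2 - 2*(-8)² - 9/2*(-8))*84 = (2 - 2*64 + 36)*84 = (2 - 128 + 36)*84 = -90*84 = -7560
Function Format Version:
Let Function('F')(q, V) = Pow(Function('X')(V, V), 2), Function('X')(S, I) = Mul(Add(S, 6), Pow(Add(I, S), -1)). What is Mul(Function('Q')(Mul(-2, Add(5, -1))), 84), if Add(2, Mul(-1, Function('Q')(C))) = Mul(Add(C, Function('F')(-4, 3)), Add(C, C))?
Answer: -7560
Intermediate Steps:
Function('X')(S, I) = Mul(Pow(Add(I, S), -1), Add(6, S)) (Function('X')(S, I) = Mul(Add(6, S), Pow(Add(I, S), -1)) = Mul(Pow(Add(I, S), -1), Add(6, S)))
Function('F')(q, V) = Mul(Rational(1, 4), Pow(V, -2), Pow(Add(6, V), 2)) (Function('F')(q, V) = Pow(Mul(Pow(Add(V, V), -1), Add(6, V)), 2) = Pow(Mul(Pow(Mul(2, V), -1), Add(6, V)), 2) = Pow(Mul(Mul(Rational(1, 2), Pow(V, -1)), Add(6, V)), 2) = Pow(Mul(Rational(1, 2), Pow(V, -1), Add(6, V)), 2) = Mul(Rational(1, 4), Pow(V, -2), Pow(Add(6, V), 2)))
Function('Q')(C) = Add(2, Mul(-2, C, Add(Rational(9, 4), C))) (Function('Q')(C) = Add(2, Mul(-1, Mul(Add(C, Mul(Rational(1, 4), Pow(3, -2), Pow(Add(6, 3), 2))), Add(C, C)))) = Add(2, Mul(-1, Mul(Add(C, Mul(Rational(1, 4), Rational(1, 9), Pow(9, 2))), Mul(2, C)))) = Add(2, Mul(-1, Mul(Add(C, Mul(Rational(1, 4), Rational(1, 9), 81)), Mul(2, C)))) = Add(2, Mul(-1, Mul(Add(C, Rational(9, 4)), Mul(2, C)))) = Add(2, Mul(-1, Mul(Add(Rational(9, 4), C), Mul(2, C)))) = Add(2, Mul(-1, Mul(2, C, Add(Rational(9, 4), C)))) = Add(2, Mul(-2, C, Add(Rational(9, 4), C))))
Mul(Function('Q')(Mul(-2, Add(5, -1))), 84) = Mul(Add(2, Mul(-2, Pow(Mul(-2, Add(5, -1)), 2)), Mul(Rational(-9, 2), Mul(-2, Add(5, -1)))), 84) = Mul(Add(2, Mul(-2, Pow(Mul(-2, 4), 2)), Mul(Rational(-9, 2), Mul(-2, 4))), 84) = Mul(Add(2, Mul(-2, Pow(-8, 2)), Mul(Rational(-9, 2), -8)), 84) = Mul(Add(2, Mul(-2, 64), 36), 84) = Mul(Add(2, -128, 36), 84) = Mul(-90, 84) = -7560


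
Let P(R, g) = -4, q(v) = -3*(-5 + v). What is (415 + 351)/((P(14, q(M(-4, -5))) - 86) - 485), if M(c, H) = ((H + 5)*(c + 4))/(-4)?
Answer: -766/575 ≈ -1.3322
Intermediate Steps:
M(c, H) = -(4 + c)*(5 + H)/4 (M(c, H) = ((5 + H)*(4 + c))*(-¼) = ((4 + c)*(5 + H))*(-¼) = -(4 + c)*(5 + H)/4)
q(v) = 15 - 3*v
(415 + 351)/((P(14, q(M(-4, -5))) - 86) - 485) = (415 + 351)/((-4 - 86) - 485) = 766/(-90 - 485) = 766/(-575) = 766*(-1/575) = -766/575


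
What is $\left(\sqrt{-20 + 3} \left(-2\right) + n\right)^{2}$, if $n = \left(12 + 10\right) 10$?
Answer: $48332 - 880 i \sqrt{17} \approx 48332.0 - 3628.3 i$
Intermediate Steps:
$n = 220$ ($n = 22 \cdot 10 = 220$)
$\left(\sqrt{-20 + 3} \left(-2\right) + n\right)^{2} = \left(\sqrt{-20 + 3} \left(-2\right) + 220\right)^{2} = \left(\sqrt{-17} \left(-2\right) + 220\right)^{2} = \left(i \sqrt{17} \left(-2\right) + 220\right)^{2} = \left(- 2 i \sqrt{17} + 220\right)^{2} = \left(220 - 2 i \sqrt{17}\right)^{2}$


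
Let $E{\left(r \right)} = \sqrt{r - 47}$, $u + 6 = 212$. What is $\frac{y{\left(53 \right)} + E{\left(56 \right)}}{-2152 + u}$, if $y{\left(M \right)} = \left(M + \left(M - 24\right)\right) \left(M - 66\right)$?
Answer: $\frac{1063}{1946} \approx 0.54625$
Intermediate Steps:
$u = 206$ ($u = -6 + 212 = 206$)
$E{\left(r \right)} = \sqrt{-47 + r}$
$y{\left(M \right)} = \left(-66 + M\right) \left(-24 + 2 M\right)$ ($y{\left(M \right)} = \left(M + \left(-24 + M\right)\right) \left(-66 + M\right) = \left(-24 + 2 M\right) \left(-66 + M\right) = \left(-66 + M\right) \left(-24 + 2 M\right)$)
$\frac{y{\left(53 \right)} + E{\left(56 \right)}}{-2152 + u} = \frac{\left(1584 - 8268 + 2 \cdot 53^{2}\right) + \sqrt{-47 + 56}}{-2152 + 206} = \frac{\left(1584 - 8268 + 2 \cdot 2809\right) + \sqrt{9}}{-1946} = \left(\left(1584 - 8268 + 5618\right) + 3\right) \left(- \frac{1}{1946}\right) = \left(-1066 + 3\right) \left(- \frac{1}{1946}\right) = \left(-1063\right) \left(- \frac{1}{1946}\right) = \frac{1063}{1946}$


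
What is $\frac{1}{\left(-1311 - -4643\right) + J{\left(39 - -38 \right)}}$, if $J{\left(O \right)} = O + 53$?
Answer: $\frac{1}{3462} \approx 0.00028885$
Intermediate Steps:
$J{\left(O \right)} = 53 + O$
$\frac{1}{\left(-1311 - -4643\right) + J{\left(39 - -38 \right)}} = \frac{1}{\left(-1311 - -4643\right) + \left(53 + \left(39 - -38\right)\right)} = \frac{1}{\left(-1311 + 4643\right) + \left(53 + \left(39 + 38\right)\right)} = \frac{1}{3332 + \left(53 + 77\right)} = \frac{1}{3332 + 130} = \frac{1}{3462}$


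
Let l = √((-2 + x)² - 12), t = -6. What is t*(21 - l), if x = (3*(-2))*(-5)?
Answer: -126 + 12*√193 ≈ 40.709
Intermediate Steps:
x = 30 (x = -6*(-5) = 30)
l = 2*√193 (l = √((-2 + 30)² - 12) = √(28² - 12) = √(784 - 12) = √772 = 2*√193 ≈ 27.785)
t*(21 - l) = -6*(21 - 2*√193) = -126 + 12*√193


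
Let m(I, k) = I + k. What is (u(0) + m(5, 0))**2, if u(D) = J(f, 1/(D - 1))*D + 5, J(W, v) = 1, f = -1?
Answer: 100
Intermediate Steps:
u(D) = 5 + D (u(D) = 1*D + 5 = D + 5 = 5 + D)
(u(0) + m(5, 0))**2 = ((5 + 0) + (5 + 0))**2 = (5 + 5)**2 = 10**2 = 100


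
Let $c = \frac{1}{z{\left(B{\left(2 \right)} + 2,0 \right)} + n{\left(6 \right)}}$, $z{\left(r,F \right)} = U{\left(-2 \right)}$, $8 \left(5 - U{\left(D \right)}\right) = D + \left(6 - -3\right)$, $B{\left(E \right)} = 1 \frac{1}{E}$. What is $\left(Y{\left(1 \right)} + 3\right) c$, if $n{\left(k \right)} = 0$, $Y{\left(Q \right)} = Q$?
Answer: $\frac{32}{33} \approx 0.9697$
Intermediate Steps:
$B{\left(E \right)} = \frac{1}{E}$
$U{\left(D \right)} = \frac{31}{8} - \frac{D}{8}$ ($U{\left(D \right)} = 5 - \frac{D + \left(6 - -3\right)}{8} = 5 - \frac{D + \left(6 + 3\right)}{8} = 5 - \frac{D + 9}{8} = 5 - \frac{9 + D}{8} = 5 - \left(\frac{9}{8} + \frac{D}{8}\right) = \frac{31}{8} - \frac{D}{8}$)
$z{\left(r,F \right)} = \frac{33}{8}$ ($z{\left(r,F \right)} = \frac{31}{8} - - \frac{1}{4} = \frac{31}{8} + \frac{1}{4} = \frac{33}{8}$)
$c = \frac{8}{33}$ ($c = \frac{1}{\frac{33}{8} + 0} = \frac{1}{\frac{33}{8}} = \frac{8}{33} \approx 0.24242$)
$\left(Y{\left(1 \right)} + 3\right) c = \left(1 + 3\right) \frac{8}{33} = 4 \cdot \frac{8}{33} = \frac{32}{33}$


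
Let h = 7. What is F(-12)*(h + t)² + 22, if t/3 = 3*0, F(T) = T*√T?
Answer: 22 - 1176*I*√3 ≈ 22.0 - 2036.9*I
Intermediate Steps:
F(T) = T^(3/2)
t = 0 (t = 3*(3*0) = 3*0 = 0)
F(-12)*(h + t)² + 22 = (-12)^(3/2)*(7 + 0)² + 22 = -24*I*√3*7² + 22 = -24*I*√3*49 + 22 = -1176*I*√3 + 22 = 22 - 1176*I*√3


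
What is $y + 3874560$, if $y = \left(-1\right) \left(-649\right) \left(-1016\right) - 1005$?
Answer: $3214171$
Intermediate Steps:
$y = -660389$ ($y = 649 \left(-1016\right) - 1005 = -659384 - 1005 = -660389$)
$y + 3874560 = -660389 + 3874560 = 3214171$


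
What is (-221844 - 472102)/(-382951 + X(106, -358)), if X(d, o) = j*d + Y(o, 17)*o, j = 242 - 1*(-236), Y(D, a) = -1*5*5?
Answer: 693946/323333 ≈ 2.1462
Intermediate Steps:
Y(D, a) = -25 (Y(D, a) = -5*5 = -25)
j = 478 (j = 242 + 236 = 478)
X(d, o) = -25*o + 478*d (X(d, o) = 478*d - 25*o = -25*o + 478*d)
(-221844 - 472102)/(-382951 + X(106, -358)) = (-221844 - 472102)/(-382951 + (-25*(-358) + 478*106)) = -693946/(-382951 + (8950 + 50668)) = -693946/(-382951 + 59618) = -693946/(-323333) = -693946*(-1/323333) = 693946/323333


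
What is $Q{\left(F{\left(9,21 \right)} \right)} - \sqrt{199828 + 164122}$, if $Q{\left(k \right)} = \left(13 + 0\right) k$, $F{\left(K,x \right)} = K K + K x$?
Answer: $3510 - 5 \sqrt{14558} \approx 2906.7$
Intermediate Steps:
$F{\left(K,x \right)} = K^{2} + K x$
$Q{\left(k \right)} = 13 k$
$Q{\left(F{\left(9,21 \right)} \right)} - \sqrt{199828 + 164122} = 13 \cdot 9 \left(9 + 21\right) - \sqrt{199828 + 164122} = 13 \cdot 9 \cdot 30 - \sqrt{363950} = 13 \cdot 270 - 5 \sqrt{14558} = 3510 - 5 \sqrt{14558}$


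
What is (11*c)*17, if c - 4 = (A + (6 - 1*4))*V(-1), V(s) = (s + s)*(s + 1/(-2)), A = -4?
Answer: -374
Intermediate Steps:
V(s) = 2*s*(-½ + s) (V(s) = (2*s)*(s - ½) = (2*s)*(-½ + s) = 2*s*(-½ + s))
c = -2 (c = 4 + (-4 + (6 - 1*4))*(-(-1 + 2*(-1))) = 4 + (-4 + (6 - 4))*(-(-1 - 2)) = 4 + (-4 + 2)*(-1*(-3)) = 4 - 2*3 = 4 - 6 = -2)
(11*c)*17 = (11*(-2))*17 = -22*17 = -374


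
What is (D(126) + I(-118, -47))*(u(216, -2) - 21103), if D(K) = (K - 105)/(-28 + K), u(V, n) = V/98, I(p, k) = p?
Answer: 1704965411/686 ≈ 2.4854e+6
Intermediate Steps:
u(V, n) = V/98 (u(V, n) = V*(1/98) = V/98)
D(K) = (-105 + K)/(-28 + K)
(D(126) + I(-118, -47))*(u(216, -2) - 21103) = ((-105 + 126)/(-28 + 126) - 118)*((1/98)*216 - 21103) = (21/98 - 118)*(108/49 - 21103) = ((1/98)*21 - 118)*(-1033939/49) = (3/14 - 118)*(-1033939/49) = -1649/14*(-1033939/49) = 1704965411/686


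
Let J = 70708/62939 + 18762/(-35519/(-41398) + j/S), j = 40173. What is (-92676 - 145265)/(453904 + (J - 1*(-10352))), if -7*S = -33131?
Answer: -2493047894209053029/4885329128549634824 ≈ -0.51031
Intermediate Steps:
S = 4733 (S = -⅐*(-33131) = 4733)
J = 231503629157715160/115253473912859 (J = 70708/62939 + 18762/(-35519/(-41398) + 40173/4733) = 70708*(1/62939) + 18762/(-35519*(-1/41398) + 40173*(1/4733)) = 70708/62939 + 18762/(35519/41398 + 40173/4733) = 70708/62939 + 18762/(1831193281/195936734) = 70708/62939 + 18762*(195936734/1831193281) = 70708/62939 + 3676165003308/1831193281 = 231503629157715160/115253473912859 ≈ 2008.6)
(-92676 - 145265)/(453904 + (J - 1*(-10352))) = (-92676 - 145265)/(453904 + (231503629157715160/115253473912859 - 1*(-10352))) = -237941/(453904 + (231503629157715160/115253473912859 + 10352)) = -237941/(453904 + 1424607591103631528/115253473912859) = -237941/53738620414045983064/115253473912859 = -237941*115253473912859/53738620414045983064 = -2493047894209053029/4885329128549634824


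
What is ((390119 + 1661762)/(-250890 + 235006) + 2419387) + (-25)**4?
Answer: 44632178727/15884 ≈ 2.8099e+6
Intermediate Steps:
((390119 + 1661762)/(-250890 + 235006) + 2419387) + (-25)**4 = (2051881/(-15884) + 2419387) + 390625 = (2051881*(-1/15884) + 2419387) + 390625 = (-2051881/15884 + 2419387) + 390625 = 38427491227/15884 + 390625 = 44632178727/15884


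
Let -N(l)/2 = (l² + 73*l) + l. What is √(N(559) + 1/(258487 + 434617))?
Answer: 5*I*√849928383259153/173276 ≈ 841.25*I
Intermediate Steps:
N(l) = -148*l - 2*l² (N(l) = -2*((l² + 73*l) + l) = -2*(l² + 74*l) = -148*l - 2*l²)
√(N(559) + 1/(258487 + 434617)) = √(-2*559*(74 + 559) + 1/(258487 + 434617)) = √(-2*559*633 + 1/693104) = √(-707694 + 1/693104) = √(-490505542175/693104) = 5*I*√849928383259153/173276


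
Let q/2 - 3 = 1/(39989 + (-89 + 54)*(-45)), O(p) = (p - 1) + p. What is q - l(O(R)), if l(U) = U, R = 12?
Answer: -353293/20782 ≈ -17.000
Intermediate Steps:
O(p) = -1 + 2*p (O(p) = (-1 + p) + p = -1 + 2*p)
q = 124693/20782 (q = 6 + 2/(39989 + (-89 + 54)*(-45)) = 6 + 2/(39989 - 35*(-45)) = 6 + 2/(39989 + 1575) = 6 + 2/41564 = 6 + 2*(1/41564) = 6 + 1/20782 = 124693/20782 ≈ 6.0000)
q - l(O(R)) = 124693/20782 - (-1 + 2*12) = 124693/20782 - (-1 + 24) = 124693/20782 - 1*23 = 124693/20782 - 23 = -353293/20782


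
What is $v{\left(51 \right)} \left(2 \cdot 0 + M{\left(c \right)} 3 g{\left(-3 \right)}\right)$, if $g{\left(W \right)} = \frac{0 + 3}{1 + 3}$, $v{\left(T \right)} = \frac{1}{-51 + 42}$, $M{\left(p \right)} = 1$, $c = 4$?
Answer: $- \frac{1}{4} \approx -0.25$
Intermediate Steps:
$v{\left(T \right)} = - \frac{1}{9}$ ($v{\left(T \right)} = \frac{1}{-9} = - \frac{1}{9}$)
$g{\left(W \right)} = \frac{3}{4}$
$v{\left(51 \right)} \left(2 \cdot 0 + M{\left(c \right)} 3 g{\left(-3 \right)}\right) = - \frac{2 \cdot 0 + 1 \cdot 3 \cdot \frac{3}{4}}{9} = - \frac{0 + 3 \cdot \frac{3}{4}}{9} = - \frac{0 + \frac{9}{4}}{9} = \left(- \frac{1}{9}\right) \frac{9}{4} = - \frac{1}{4}$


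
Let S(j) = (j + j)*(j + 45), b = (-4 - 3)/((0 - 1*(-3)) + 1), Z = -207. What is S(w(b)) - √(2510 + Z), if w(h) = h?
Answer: -1211/8 - 7*√47 ≈ -199.36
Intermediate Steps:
b = -7/4 (b = -7/((0 + 3) + 1) = -7/(3 + 1) = -7/4 ≈ -1.7500)
S(j) = 2*j*(45 + j) (S(j) = (2*j)*(45 + j) = 2*j*(45 + j))
S(w(b)) - √(2510 + Z) = 2*(-7/4)*(45 - 7/4) - √(2510 - 207) = 2*(-7/4)*(173/4) - √2303 = -1211/8 - 7*√47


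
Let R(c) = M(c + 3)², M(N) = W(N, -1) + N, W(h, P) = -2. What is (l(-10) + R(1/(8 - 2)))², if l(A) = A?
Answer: 96721/1296 ≈ 74.630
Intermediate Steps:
M(N) = -2 + N
R(c) = (1 + c)² (R(c) = (-2 + (c + 3))² = (-2 + (3 + c))² = (1 + c)²)
(l(-10) + R(1/(8 - 2)))² = (-10 + (1 + 1/(8 - 2))²)² = (-10 + (1 + 1/6)²)² = (-10 + (1 + ⅙)²)² = (-10 + (7/6)²)² = (-10 + 49/36)² = (-311/36)² = 96721/1296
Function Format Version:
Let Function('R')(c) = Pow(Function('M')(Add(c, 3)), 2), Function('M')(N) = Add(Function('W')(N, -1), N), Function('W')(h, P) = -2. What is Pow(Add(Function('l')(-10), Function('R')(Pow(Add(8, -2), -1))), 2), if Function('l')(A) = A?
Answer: Rational(96721, 1296) ≈ 74.630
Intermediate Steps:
Function('M')(N) = Add(-2, N)
Function('R')(c) = Pow(Add(1, c), 2) (Function('R')(c) = Pow(Add(-2, Add(c, 3)), 2) = Pow(Add(-2, Add(3, c)), 2) = Pow(Add(1, c), 2))
Pow(Add(Function('l')(-10), Function('R')(Pow(Add(8, -2), -1))), 2) = Pow(Add(-10, Pow(Add(1, Pow(Add(8, -2), -1)), 2)), 2) = Pow(Add(-10, Pow(Add(1, Pow(6, -1)), 2)), 2) = Pow(Add(-10, Pow(Add(1, Rational(1, 6)), 2)), 2) = Pow(Add(-10, Pow(Rational(7, 6), 2)), 2) = Pow(Add(-10, Rational(49, 36)), 2) = Pow(Rational(-311, 36), 2) = Rational(96721, 1296)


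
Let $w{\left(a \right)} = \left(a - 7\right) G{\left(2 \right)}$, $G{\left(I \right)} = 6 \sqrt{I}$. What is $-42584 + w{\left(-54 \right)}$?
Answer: $-42584 - 366 \sqrt{2} \approx -43102.0$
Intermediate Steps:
$w{\left(a \right)} = 6 \sqrt{2} \left(-7 + a\right)$ ($w{\left(a \right)} = \left(a - 7\right) 6 \sqrt{2} = \left(-7 + a\right) 6 \sqrt{2} = 6 \sqrt{2} \left(-7 + a\right)$)
$-42584 + w{\left(-54 \right)} = -42584 + 6 \sqrt{2} \left(-7 - 54\right) = -42584 + 6 \sqrt{2} \left(-61\right) = -42584 - 366 \sqrt{2}$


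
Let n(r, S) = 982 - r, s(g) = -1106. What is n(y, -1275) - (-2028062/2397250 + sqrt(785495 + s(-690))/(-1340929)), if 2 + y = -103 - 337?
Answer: 1707856031/1198625 + sqrt(784389)/1340929 ≈ 1424.8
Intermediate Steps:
y = -442 (y = -2 + (-103 - 337) = -2 - 440 = -442)
n(y, -1275) - (-2028062/2397250 + sqrt(785495 + s(-690))/(-1340929)) = (982 - 1*(-442)) - (-2028062/2397250 + sqrt(785495 - 1106)/(-1340929)) = (982 + 442) - (-2028062*1/2397250 + sqrt(784389)*(-1/1340929)) = 1424 - (-1014031/1198625 - sqrt(784389)/1340929) = 1424 + (1014031/1198625 + sqrt(784389)/1340929) = 1707856031/1198625 + sqrt(784389)/1340929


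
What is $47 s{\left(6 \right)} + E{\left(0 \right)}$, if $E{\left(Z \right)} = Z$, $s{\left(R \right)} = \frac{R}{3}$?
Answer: $94$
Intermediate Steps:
$s{\left(R \right)} = \frac{R}{3}$ ($s{\left(R \right)} = R \frac{1}{3} = \frac{R}{3}$)
$47 s{\left(6 \right)} + E{\left(0 \right)} = 47 \cdot \frac{1}{3} \cdot 6 + 0 = 47 \cdot 2 + 0 = 94 + 0 = 94$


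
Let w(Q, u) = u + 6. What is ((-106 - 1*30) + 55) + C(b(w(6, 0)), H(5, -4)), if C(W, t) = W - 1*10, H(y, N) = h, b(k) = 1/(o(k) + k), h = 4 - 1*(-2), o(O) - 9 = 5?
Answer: -1819/20 ≈ -90.950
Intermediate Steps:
o(O) = 14 (o(O) = 9 + 5 = 14)
w(Q, u) = 6 + u
h = 6 (h = 4 + 2 = 6)
b(k) = 1/(14 + k)
H(y, N) = 6
C(W, t) = -10 + W (C(W, t) = W - 10 = -10 + W)
((-106 - 1*30) + 55) + C(b(w(6, 0)), H(5, -4)) = ((-106 - 1*30) + 55) + (-10 + 1/(14 + (6 + 0))) = ((-106 - 30) + 55) + (-10 + 1/(14 + 6)) = (-136 + 55) + (-10 + 1/20) = -81 + (-10 + 1/20) = -81 - 199/20 = -1819/20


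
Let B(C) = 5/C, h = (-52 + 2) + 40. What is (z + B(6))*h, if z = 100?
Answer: -3025/3 ≈ -1008.3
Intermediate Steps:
h = -10 (h = -50 + 40 = -10)
(z + B(6))*h = (100 + 5/6)*(-10) = (100 + 5*(⅙))*(-10) = (100 + ⅚)*(-10) = (605/6)*(-10) = -3025/3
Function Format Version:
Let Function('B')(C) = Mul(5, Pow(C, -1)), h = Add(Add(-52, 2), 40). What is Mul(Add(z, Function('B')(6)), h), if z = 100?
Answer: Rational(-3025, 3) ≈ -1008.3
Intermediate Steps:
h = -10 (h = Add(-50, 40) = -10)
Mul(Add(z, Function('B')(6)), h) = Mul(Add(100, Mul(5, Pow(6, -1))), -10) = Mul(Add(100, Mul(5, Rational(1, 6))), -10) = Mul(Add(100, Rational(5, 6)), -10) = Mul(Rational(605, 6), -10) = Rational(-3025, 3)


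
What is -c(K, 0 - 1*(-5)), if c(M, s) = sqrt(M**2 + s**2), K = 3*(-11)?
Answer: -sqrt(1114) ≈ -33.377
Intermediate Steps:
K = -33
-c(K, 0 - 1*(-5)) = -sqrt((-33)**2 + (0 - 1*(-5))**2) = -sqrt(1089 + (0 + 5)**2) = -sqrt(1089 + 5**2) = -sqrt(1089 + 25) = -sqrt(1114)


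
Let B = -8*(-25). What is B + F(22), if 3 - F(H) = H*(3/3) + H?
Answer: 159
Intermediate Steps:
F(H) = 3 - 2*H (F(H) = 3 - (H*(3/3) + H) = 3 - (H*(3*(⅓)) + H) = 3 - (H*1 + H) = 3 - (H + H) = 3 - 2*H)
B = 200
B + F(22) = 200 + (3 - 2*22) = 200 + (3 - 44) = 200 - 41 = 159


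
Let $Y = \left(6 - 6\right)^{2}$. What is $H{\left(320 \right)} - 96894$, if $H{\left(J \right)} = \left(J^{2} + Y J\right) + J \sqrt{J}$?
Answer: $5506 + 2560 \sqrt{5} \approx 11230.0$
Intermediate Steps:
$Y = 0$ ($Y = \left(6 - 6\right)^{2} = 0^{2} = 0$)
$H{\left(J \right)} = J^{2} + J^{\frac{3}{2}}$ ($H{\left(J \right)} = \left(J^{2} + 0 J\right) + J \sqrt{J} = \left(J^{2} + 0\right) + J^{\frac{3}{2}} = J^{2} + J^{\frac{3}{2}}$)
$H{\left(320 \right)} - 96894 = \left(320^{2} + 320^{\frac{3}{2}}\right) - 96894 = \left(102400 + 2560 \sqrt{5}\right) - 96894 = 5506 + 2560 \sqrt{5}$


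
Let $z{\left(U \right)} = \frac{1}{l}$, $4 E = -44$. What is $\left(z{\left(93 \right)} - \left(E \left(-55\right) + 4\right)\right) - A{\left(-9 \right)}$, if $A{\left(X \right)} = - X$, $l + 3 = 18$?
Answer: $- \frac{9269}{15} \approx -617.93$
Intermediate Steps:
$l = 15$ ($l = -3 + 18 = 15$)
$E = -11$ ($E = \frac{1}{4} \left(-44\right) = -11$)
$z{\left(U \right)} = \frac{1}{15}$
$\left(z{\left(93 \right)} - \left(E \left(-55\right) + 4\right)\right) - A{\left(-9 \right)} = \left(\frac{1}{15} - \left(\left(-11\right) \left(-55\right) + 4\right)\right) - \left(-1\right) \left(-9\right) = \left(\frac{1}{15} - \left(605 + 4\right)\right) - 9 = \left(\frac{1}{15} - 609\right) - 9 = - \frac{9134}{15} - 9 = - \frac{9269}{15}$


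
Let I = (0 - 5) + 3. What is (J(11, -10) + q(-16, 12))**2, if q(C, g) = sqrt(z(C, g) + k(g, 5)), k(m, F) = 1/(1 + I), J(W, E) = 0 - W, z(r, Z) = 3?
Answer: (11 - sqrt(2))**2 ≈ 91.887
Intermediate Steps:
J(W, E) = -W
I = -2 (I = -5 + 3 = -2)
k(m, F) = -1 (k(m, F) = 1/(1 - 2) = 1/(-1) = -1)
q(C, g) = sqrt(2) (q(C, g) = sqrt(3 - 1) = sqrt(2))
(J(11, -10) + q(-16, 12))**2 = (-1*11 + sqrt(2))**2 = (-11 + sqrt(2))**2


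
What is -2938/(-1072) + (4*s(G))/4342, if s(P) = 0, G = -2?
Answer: 1469/536 ≈ 2.7407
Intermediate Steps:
-2938/(-1072) + (4*s(G))/4342 = -2938/(-1072) + (4*0)/4342 = -2938*(-1/1072) + 0*(1/4342) = 1469/536 + 0 = 1469/536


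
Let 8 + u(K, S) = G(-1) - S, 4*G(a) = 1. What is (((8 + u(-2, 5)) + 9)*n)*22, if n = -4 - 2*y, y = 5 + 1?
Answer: -1496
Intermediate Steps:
y = 6
G(a) = ¼ (G(a) = (¼)*1 = ¼)
u(K, S) = -31/4 - S (u(K, S) = -8 + (¼ - S) = -31/4 - S)
n = -16 (n = -4 - 2*6 = -4 - 12 = -16)
(((8 + u(-2, 5)) + 9)*n)*22 = (((8 + (-31/4 - 1*5)) + 9)*(-16))*22 = (((8 + (-31/4 - 5)) + 9)*(-16))*22 = (((8 - 51/4) + 9)*(-16))*22 = ((-19/4 + 9)*(-16))*22 = ((17/4)*(-16))*22 = -68*22 = -1496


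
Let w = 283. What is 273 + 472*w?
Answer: 133849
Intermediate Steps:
273 + 472*w = 273 + 472*283 = 273 + 133576 = 133849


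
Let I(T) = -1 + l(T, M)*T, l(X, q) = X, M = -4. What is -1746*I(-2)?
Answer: -5238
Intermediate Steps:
I(T) = -1 + T² (I(T) = -1 + T*T = -1 + T²)
-1746*I(-2) = -1746*(-1 + (-2)²) = -1746*(-1 + 4) = -1746*3 = -5238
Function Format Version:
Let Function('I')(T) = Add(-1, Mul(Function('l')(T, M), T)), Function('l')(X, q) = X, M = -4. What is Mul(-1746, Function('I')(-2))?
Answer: -5238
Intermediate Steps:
Function('I')(T) = Add(-1, Pow(T, 2)) (Function('I')(T) = Add(-1, Mul(T, T)) = Add(-1, Pow(T, 2)))
Mul(-1746, Function('I')(-2)) = Mul(-1746, Add(-1, Pow(-2, 2))) = Mul(-1746, Add(-1, 4)) = Mul(-1746, 3) = -5238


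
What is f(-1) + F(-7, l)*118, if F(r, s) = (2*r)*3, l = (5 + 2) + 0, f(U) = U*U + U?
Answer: -4956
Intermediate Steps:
f(U) = U + U**2 (f(U) = U**2 + U = U + U**2)
l = 7 (l = 7 + 0 = 7)
F(r, s) = 6*r
f(-1) + F(-7, l)*118 = -(1 - 1) + (6*(-7))*118 = -1*0 - 42*118 = 0 - 4956 = -4956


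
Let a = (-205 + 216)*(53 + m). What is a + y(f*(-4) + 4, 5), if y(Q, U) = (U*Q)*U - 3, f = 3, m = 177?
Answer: 2327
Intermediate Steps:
y(Q, U) = -3 + Q*U² (y(Q, U) = (Q*U)*U - 3 = Q*U² - 3 = -3 + Q*U²)
a = 2530 (a = (-205 + 216)*(53 + 177) = 11*230 = 2530)
a + y(f*(-4) + 4, 5) = 2530 + (-3 + (3*(-4) + 4)*5²) = 2530 + (-3 + (-12 + 4)*25) = 2530 + (-3 - 8*25) = 2530 + (-3 - 200) = 2530 - 203 = 2327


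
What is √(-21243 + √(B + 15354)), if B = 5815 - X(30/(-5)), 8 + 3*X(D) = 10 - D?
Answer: √(-191187 + 3*√190497)/3 ≈ 145.25*I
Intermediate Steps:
X(D) = ⅔ - D/3 (X(D) = -8/3 + (10 - D)/3 = -8/3 + (10/3 - D/3) = ⅔ - D/3)
B = 17437/3 (B = 5815 - (⅔ - 10/(-5)) = 5815 - (⅔ - 10*(-1)/5) = 5815 - (⅔ - ⅓*(-6)) = 5815 - (⅔ + 2) = 5815 - 1*8/3 = 5815 - 8/3 = 17437/3 ≈ 5812.3)
√(-21243 + √(B + 15354)) = √(-21243 + √(17437/3 + 15354)) = √(-21243 + √(63499/3)) = √(-21243 + √190497/3)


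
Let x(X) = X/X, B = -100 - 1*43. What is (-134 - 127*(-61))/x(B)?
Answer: 7613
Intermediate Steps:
B = -143 (B = -100 - 43 = -143)
x(X) = 1
(-134 - 127*(-61))/x(B) = (-134 - 127*(-61))/1 = (-134 + 7747)*1 = 7613*1 = 7613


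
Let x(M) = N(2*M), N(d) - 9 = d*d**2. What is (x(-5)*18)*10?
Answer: -178380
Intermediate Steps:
N(d) = 9 + d**3 (N(d) = 9 + d*d**2 = 9 + d**3)
x(M) = 9 + 8*M**3 (x(M) = 9 + (2*M)**3 = 9 + 8*M**3)
(x(-5)*18)*10 = ((9 + 8*(-5)**3)*18)*10 = ((9 + 8*(-125))*18)*10 = ((9 - 1000)*18)*10 = -991*18*10 = -17838*10 = -178380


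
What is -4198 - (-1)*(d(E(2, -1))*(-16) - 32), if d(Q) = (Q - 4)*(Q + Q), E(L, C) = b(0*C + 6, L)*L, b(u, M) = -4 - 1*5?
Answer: -16902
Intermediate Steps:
b(u, M) = -9 (b(u, M) = -4 - 5 = -9)
E(L, C) = -9*L
d(Q) = 2*Q*(-4 + Q) (d(Q) = (-4 + Q)*(2*Q) = 2*Q*(-4 + Q))
-4198 - (-1)*(d(E(2, -1))*(-16) - 32) = -4198 - (-1)*((2*(-9*2)*(-4 - 9*2))*(-16) - 32) = -4198 - (-1)*((2*(-18)*(-4 - 18))*(-16) - 32) = -4198 - (-1)*((2*(-18)*(-22))*(-16) - 32) = -4198 - (-1)*(792*(-16) - 32) = -4198 - (-1)*(-12672 - 32) = -4198 - (-1)*(-12704) = -4198 - 1*12704 = -4198 - 12704 = -16902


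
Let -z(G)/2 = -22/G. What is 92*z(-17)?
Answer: -4048/17 ≈ -238.12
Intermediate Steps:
z(G) = 44/G (z(G) = -(-44)/G = 44/G)
92*z(-17) = 92*(44/(-17)) = 92*(44*(-1/17)) = 92*(-44/17) = -4048/17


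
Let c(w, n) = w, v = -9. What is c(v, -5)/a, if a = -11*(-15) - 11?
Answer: -9/154 ≈ -0.058442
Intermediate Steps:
a = 154 (a = 165 - 11 = 154)
c(v, -5)/a = -9/154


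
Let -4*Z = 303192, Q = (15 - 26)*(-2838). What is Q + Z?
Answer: -44580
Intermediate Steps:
Q = 31218 (Q = -11*(-2838) = 31218)
Z = -75798 (Z = -1/4*303192 = -75798)
Q + Z = 31218 - 75798 = -44580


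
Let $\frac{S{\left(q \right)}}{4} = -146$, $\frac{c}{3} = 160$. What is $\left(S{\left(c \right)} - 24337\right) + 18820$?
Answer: $-6101$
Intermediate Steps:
$c = 480$ ($c = 3 \cdot 160 = 480$)
$S{\left(q \right)} = -584$ ($S{\left(q \right)} = 4 \left(-146\right) = -584$)
$\left(S{\left(c \right)} - 24337\right) + 18820 = \left(-584 - 24337\right) + 18820 = -24921 + 18820 = -6101$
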